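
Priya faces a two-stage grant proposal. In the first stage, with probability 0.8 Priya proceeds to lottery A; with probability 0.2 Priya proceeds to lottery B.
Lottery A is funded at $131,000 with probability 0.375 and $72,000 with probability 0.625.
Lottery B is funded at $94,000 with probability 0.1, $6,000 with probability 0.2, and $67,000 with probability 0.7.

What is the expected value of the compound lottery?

EV(A) = 0.375 × 131000 + 0.625 × 72000 = 49125 + 45000 = 94125
EV(B) = 0.1 × 94000 + 0.2 × 6000 + 0.7 × 67000 = 9400 + 1200 + 46900 = 57500
Overall = 0.8 × 94125 + 0.2 × 57500 = 75300 + 11500 = 86800

$86,800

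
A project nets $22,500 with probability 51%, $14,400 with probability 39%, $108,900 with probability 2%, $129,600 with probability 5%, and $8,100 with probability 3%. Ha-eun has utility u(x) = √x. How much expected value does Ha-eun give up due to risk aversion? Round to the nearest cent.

$3,311.64

E[u] = 0.51·√22500 + 0.39·√14400 + 0.02·√108900 + 0.05·√129600 + 0.03·√8100 = 0.51·150 + 0.39·120 + 0.02·330 + 0.05·360 + 0.03·90 = 150.6
CE = (150.6)² = 22680.36
Risk premium = EV − CE = 25992 − 22680.36 = 3311.64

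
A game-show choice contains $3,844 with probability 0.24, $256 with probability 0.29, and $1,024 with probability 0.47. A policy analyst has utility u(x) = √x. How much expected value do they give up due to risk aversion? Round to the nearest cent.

$283.69

E[u] = 0.24·√3844 + 0.29·√256 + 0.47·√1024 = 0.24·62 + 0.29·16 + 0.47·32 = 34.56
CE = (34.56)² = 1194.3936
Risk premium = EV − CE = 1478.08 − 1194.3936 = 283.6864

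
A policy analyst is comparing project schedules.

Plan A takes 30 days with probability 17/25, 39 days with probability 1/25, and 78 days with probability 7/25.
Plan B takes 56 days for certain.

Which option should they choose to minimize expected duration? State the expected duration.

Plan A = 17/25 × 30 + 1/25 × 39 + 7/25 × 78 = 20.4 + 1.56 + 21.84 = 43.8
Plan B: 56 (certain)

Plan A (43.8 days)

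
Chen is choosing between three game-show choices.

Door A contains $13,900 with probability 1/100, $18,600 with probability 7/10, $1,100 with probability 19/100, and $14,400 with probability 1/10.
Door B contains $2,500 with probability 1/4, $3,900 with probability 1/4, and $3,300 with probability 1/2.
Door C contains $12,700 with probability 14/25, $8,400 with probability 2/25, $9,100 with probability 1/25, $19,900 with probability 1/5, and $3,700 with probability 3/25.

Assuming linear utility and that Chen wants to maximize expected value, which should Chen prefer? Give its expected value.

Door A = 1/100 × 13900 + 7/10 × 18600 + 19/100 × 1100 + 1/10 × 14400 = 139 + 13020 + 209 + 1440 = 14808
Door B = 1/4 × 2500 + 1/4 × 3900 + 1/2 × 3300 = 625 + 975 + 1650 = 3250
Door C = 14/25 × 12700 + 2/25 × 8400 + 1/25 × 9100 + 1/5 × 19900 + 3/25 × 3700 = 7112 + 672 + 364 + 3980 + 444 = 12572

Door A ($14,808)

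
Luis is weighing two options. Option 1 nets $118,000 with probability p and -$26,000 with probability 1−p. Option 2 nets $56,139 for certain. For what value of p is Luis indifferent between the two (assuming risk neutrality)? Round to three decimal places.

p = 0.570

p·118000 + (1−p)·(-26000) = 56139
144000p − 26000 = 56139
p = (56139 + 26000) / 144000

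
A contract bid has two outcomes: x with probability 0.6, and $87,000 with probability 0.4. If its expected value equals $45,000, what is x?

0.6·x + 0.4·87000 = 45000
0.6·x = 45000 − 34800 = 10200
x = 10200 / 0.6 = 17000

x = $17,000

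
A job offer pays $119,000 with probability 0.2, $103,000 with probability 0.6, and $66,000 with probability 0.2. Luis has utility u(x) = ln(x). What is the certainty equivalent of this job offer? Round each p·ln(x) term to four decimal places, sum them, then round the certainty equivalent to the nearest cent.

E[u] = 0.2·ln(119000) + 0.6·ln(103000) + 0.2·ln(66000) = 2.3374 + 6.9255 + 2.2195 = 11.4824
CE = e^11.4824 ≈ 96993.57

$96,993.57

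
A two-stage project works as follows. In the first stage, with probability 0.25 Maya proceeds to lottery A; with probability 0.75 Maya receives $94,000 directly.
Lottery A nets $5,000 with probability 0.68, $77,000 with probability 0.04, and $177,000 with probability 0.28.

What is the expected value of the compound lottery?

$84,510

EV(A) = 0.68 × 5000 + 0.04 × 77000 + 0.28 × 177000 = 3400 + 3080 + 49560 = 56040
Branch B: 94000 (certain)
Overall = 0.25 × 56040 + 0.75 × 94000 = 14010 + 70500 = 84510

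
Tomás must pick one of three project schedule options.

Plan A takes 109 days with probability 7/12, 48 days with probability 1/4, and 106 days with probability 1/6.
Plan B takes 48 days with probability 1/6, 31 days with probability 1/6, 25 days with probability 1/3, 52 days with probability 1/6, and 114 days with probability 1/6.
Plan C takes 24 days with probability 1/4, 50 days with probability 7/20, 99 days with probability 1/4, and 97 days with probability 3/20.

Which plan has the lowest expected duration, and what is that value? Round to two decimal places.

Plan B (49.17 days)

Plan A = 7/12 × 109 + 1/4 × 48 + 1/6 × 106 = 63.5833 + 12 + 17.6667 = 93.25
Plan B = 1/6 × 48 + 1/6 × 31 + 1/3 × 25 + 1/6 × 52 + 1/6 × 114 = 8 + 5.1667 + 8.3333 + 8.6667 + 19 = 49.1667
Plan C = 1/4 × 24 + 7/20 × 50 + 1/4 × 99 + 3/20 × 97 = 6 + 17.5 + 24.75 + 14.55 = 62.8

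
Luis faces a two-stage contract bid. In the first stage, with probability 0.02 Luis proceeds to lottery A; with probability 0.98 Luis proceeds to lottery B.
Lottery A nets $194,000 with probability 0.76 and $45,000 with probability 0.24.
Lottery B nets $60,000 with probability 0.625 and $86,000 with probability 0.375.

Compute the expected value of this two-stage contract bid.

$71,519.80

EV(A) = 0.76 × 194000 + 0.24 × 45000 = 147440 + 10800 = 158240
EV(B) = 0.625 × 60000 + 0.375 × 86000 = 37500 + 32250 = 69750
Overall = 0.02 × 158240 + 0.98 × 69750 = 3164.8 + 68355 = 71519.8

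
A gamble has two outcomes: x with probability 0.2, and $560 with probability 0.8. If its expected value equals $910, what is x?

0.2·x + 0.8·560 = 910
0.2·x = 910 − 448 = 462
x = 462 / 0.2 = 2310

x = $2,310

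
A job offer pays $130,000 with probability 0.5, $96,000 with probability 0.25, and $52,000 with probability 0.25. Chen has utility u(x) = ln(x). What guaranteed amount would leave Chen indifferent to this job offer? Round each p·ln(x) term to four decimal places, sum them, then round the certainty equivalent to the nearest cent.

$95,827.02

E[u] = 0.5·ln(130000) + 0.25·ln(96000) + 0.25·ln(52000) = 5.8876 + 2.8680 + 2.7147 = 11.4703
CE = e^11.4703 ≈ 95827.02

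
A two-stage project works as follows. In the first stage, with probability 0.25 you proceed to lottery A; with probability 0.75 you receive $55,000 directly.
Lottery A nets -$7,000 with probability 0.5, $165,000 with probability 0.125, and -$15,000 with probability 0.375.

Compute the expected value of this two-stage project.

EV(A) = 0.5 × (-7000) + 0.125 × 165000 + 0.375 × (-15000) = -3500 + 20625 − 5625 = 11500
Branch B: 55000 (certain)
Overall = 0.25 × 11500 + 0.75 × 55000 = 2875 + 41250 = 44125

$44,125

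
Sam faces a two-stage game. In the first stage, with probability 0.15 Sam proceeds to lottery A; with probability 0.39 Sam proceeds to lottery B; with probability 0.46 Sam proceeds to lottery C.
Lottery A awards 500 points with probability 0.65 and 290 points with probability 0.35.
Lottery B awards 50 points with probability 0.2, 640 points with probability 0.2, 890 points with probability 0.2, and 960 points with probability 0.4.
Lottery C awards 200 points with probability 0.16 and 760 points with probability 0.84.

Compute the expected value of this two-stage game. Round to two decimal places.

EV(A) = 0.65 × 500 + 0.35 × 290 = 325 + 101.5 = 426.5
EV(B) = 0.2 × 50 + 0.2 × 640 + 0.2 × 890 + 0.4 × 960 = 10 + 128 + 178 + 384 = 700
EV(C) = 0.16 × 200 + 0.84 × 760 = 32 + 638.4 = 670.4
Overall = 0.15 × 426.5 + 0.39 × 700 + 0.46 × 670.4 = 63.975 + 273 + 308.384 = 645.359

645.36 points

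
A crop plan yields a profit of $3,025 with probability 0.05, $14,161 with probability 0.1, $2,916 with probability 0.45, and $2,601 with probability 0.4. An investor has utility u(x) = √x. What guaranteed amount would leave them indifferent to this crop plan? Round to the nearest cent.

$3,522.42

E[u] = 0.05·√3025 + 0.1·√14161 + 0.45·√2916 + 0.4·√2601 = 0.05·55 + 0.1·119 + 0.45·54 + 0.4·51 = 59.35
CE = (59.35)² = 3522.4225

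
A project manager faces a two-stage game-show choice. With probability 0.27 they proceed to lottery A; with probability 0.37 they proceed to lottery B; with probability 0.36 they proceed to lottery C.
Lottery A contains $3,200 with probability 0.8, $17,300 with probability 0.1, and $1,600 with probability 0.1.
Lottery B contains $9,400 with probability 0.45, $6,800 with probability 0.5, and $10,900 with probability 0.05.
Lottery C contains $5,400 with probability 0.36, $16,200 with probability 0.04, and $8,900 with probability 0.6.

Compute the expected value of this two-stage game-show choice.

EV(A) = 0.8 × 3200 + 0.1 × 17300 + 0.1 × 1600 = 2560 + 1730 + 160 = 4450
EV(B) = 0.45 × 9400 + 0.5 × 6800 + 0.05 × 10900 = 4230 + 3400 + 545 = 8175
EV(C) = 0.36 × 5400 + 0.04 × 16200 + 0.6 × 8900 = 1944 + 648 + 5340 = 7932
Overall = 0.27 × 4450 + 0.37 × 8175 + 0.36 × 7932 = 1201.5 + 3024.75 + 2855.52 = 7081.77

$7,081.77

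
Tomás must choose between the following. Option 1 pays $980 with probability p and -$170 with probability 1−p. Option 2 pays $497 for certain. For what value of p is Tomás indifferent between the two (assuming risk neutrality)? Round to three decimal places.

p = 0.580

p·980 + (1−p)·(-170) = 497
1150p − 170 = 497
p = (497 + 170) / 1150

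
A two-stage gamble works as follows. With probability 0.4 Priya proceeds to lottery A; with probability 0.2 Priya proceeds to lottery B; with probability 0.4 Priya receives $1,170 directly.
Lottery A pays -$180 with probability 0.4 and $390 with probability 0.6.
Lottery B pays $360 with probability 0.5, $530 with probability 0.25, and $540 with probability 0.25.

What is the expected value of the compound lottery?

EV(A) = 0.4 × (-180) + 0.6 × 390 = -72 + 234 = 162
EV(B) = 0.5 × 360 + 0.25 × 530 + 0.25 × 540 = 180 + 132.5 + 135 = 447.5
Branch C: 1170 (certain)
Overall = 0.4 × 162 + 0.2 × 447.5 + 0.4 × 1170 = 64.8 + 89.5 + 468 = 622.3

$622.30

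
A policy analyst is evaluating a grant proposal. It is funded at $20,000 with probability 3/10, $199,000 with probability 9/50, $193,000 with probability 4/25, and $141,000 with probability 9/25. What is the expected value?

$123,460

EV = 3/10 × 20000 + 9/50 × 199000 + 4/25 × 193000 + 9/25 × 141000 = 6000 + 35820 + 30880 + 50760 = 123460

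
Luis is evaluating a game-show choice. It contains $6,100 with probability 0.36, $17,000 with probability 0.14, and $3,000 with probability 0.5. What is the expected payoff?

EV = 0.36 × 6100 + 0.14 × 17000 + 0.5 × 3000 = 2196 + 2380 + 1500 = 6076

$6,076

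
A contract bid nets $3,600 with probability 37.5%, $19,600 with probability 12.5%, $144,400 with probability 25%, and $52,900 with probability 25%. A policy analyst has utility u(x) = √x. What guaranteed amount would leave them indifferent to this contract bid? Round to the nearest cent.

E[u] = 0.375·√3600 + 0.125·√19600 + 0.25·√144400 + 0.25·√52900 = 0.375·60 + 0.125·140 + 0.25·380 + 0.25·230 = 192.5
CE = (192.5)² = 37056.25

$37,056.25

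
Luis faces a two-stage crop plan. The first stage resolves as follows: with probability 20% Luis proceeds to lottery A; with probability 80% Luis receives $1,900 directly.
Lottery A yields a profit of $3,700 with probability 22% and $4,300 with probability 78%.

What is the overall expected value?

$2,353.60

EV(A) = 0.22 × 3700 + 0.78 × 4300 = 814 + 3354 = 4168
Branch B: 1900 (certain)
Overall = 0.2 × 4168 + 0.8 × 1900 = 833.6 + 1520 = 2353.6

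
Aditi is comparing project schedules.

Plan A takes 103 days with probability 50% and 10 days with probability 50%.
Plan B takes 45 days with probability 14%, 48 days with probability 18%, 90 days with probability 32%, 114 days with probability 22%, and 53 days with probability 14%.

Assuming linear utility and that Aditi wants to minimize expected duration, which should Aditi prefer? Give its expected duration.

Plan A = 0.5 × 103 + 0.5 × 10 = 51.5 + 5 = 56.5
Plan B = 0.14 × 45 + 0.18 × 48 + 0.32 × 90 + 0.22 × 114 + 0.14 × 53 = 6.3 + 8.64 + 28.8 + 25.08 + 7.42 = 76.24

Plan A (56.5 days)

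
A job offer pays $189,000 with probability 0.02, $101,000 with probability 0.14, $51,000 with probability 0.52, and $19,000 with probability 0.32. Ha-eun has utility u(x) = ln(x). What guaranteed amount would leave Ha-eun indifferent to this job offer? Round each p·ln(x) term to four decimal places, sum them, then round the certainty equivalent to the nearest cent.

$42,003.15

E[u] = 0.02·ln(189000) + 0.14·ln(101000) + 0.52·ln(51000) + 0.32·ln(19000) = 0.2430 + 1.6132 + 5.6366 + 3.1527 = 10.6455
CE = e^10.6455 ≈ 42003.15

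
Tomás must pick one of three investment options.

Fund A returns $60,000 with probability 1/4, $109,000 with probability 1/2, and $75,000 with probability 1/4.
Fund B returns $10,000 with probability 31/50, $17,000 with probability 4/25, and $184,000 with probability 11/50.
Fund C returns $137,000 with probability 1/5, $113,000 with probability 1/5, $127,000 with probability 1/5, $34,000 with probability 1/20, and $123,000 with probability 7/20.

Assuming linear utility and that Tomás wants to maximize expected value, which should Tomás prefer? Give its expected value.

Fund C ($120,150)

Fund A = 1/4 × 60000 + 1/2 × 109000 + 1/4 × 75000 = 15000 + 54500 + 18750 = 88250
Fund B = 31/50 × 10000 + 4/25 × 17000 + 11/50 × 184000 = 6200 + 2720 + 40480 = 49400
Fund C = 1/5 × 137000 + 1/5 × 113000 + 1/5 × 127000 + 1/20 × 34000 + 7/20 × 123000 = 27400 + 22600 + 25400 + 1700 + 43050 = 120150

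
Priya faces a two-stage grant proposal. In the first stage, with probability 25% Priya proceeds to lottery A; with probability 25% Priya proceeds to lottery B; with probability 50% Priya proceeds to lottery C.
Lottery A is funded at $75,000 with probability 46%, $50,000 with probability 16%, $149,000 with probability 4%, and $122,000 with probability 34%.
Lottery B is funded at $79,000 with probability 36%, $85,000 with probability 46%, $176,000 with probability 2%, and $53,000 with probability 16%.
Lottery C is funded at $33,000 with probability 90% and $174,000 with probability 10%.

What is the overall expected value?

EV(A) = 0.46 × 75000 + 0.16 × 50000 + 0.04 × 149000 + 0.34 × 122000 = 34500 + 8000 + 5960 + 41480 = 89940
EV(B) = 0.36 × 79000 + 0.46 × 85000 + 0.02 × 176000 + 0.16 × 53000 = 28440 + 39100 + 3520 + 8480 = 79540
EV(C) = 0.9 × 33000 + 0.1 × 174000 = 29700 + 17400 = 47100
Overall = 0.25 × 89940 + 0.25 × 79540 + 0.5 × 47100 = 22485 + 19885 + 23550 = 65920

$65,920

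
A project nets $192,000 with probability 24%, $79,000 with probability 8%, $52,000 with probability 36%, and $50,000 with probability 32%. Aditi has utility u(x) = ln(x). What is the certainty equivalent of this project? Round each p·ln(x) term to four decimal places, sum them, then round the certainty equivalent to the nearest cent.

$72,649.37

E[u] = 0.24·ln(192000) + 0.08·ln(79000) + 0.36·ln(52000) + 0.32·ln(50000) = 2.9197 + 0.9022 + 3.9092 + 3.4623 = 11.1934
CE = e^11.1934 ≈ 72649.37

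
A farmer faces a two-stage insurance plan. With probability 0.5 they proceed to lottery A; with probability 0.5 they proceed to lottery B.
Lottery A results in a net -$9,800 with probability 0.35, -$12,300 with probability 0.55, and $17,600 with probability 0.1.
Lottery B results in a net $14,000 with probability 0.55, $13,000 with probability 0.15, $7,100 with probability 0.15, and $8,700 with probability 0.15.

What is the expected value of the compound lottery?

$1,792.50

EV(A) = 0.35 × (-9800) + 0.55 × (-12300) + 0.1 × 17600 = -3430 − 6765 + 1760 = -8435
EV(B) = 0.55 × 14000 + 0.15 × 13000 + 0.15 × 7100 + 0.15 × 8700 = 7700 + 1950 + 1065 + 1305 = 12020
Overall = 0.5 × (-8435) + 0.5 × 12020 = -4217.5 + 6010 = 1792.5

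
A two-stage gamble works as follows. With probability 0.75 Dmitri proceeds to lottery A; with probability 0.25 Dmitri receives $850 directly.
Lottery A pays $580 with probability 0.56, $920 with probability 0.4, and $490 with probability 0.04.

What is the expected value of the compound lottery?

$746.80

EV(A) = 0.56 × 580 + 0.4 × 920 + 0.04 × 490 = 324.8 + 368 + 19.6 = 712.4
Branch B: 850 (certain)
Overall = 0.75 × 712.4 + 0.25 × 850 = 534.3 + 212.5 = 746.8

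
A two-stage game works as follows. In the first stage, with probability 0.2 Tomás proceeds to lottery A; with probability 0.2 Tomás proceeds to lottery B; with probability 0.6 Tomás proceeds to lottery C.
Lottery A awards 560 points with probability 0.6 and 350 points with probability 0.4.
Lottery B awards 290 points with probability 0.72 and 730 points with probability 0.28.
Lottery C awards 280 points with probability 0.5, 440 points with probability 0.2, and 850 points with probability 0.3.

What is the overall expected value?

EV(A) = 0.6 × 560 + 0.4 × 350 = 336 + 140 = 476
EV(B) = 0.72 × 290 + 0.28 × 730 = 208.8 + 204.4 = 413.2
EV(C) = 0.5 × 280 + 0.2 × 440 + 0.3 × 850 = 140 + 88 + 255 = 483
Overall = 0.2 × 476 + 0.2 × 413.2 + 0.6 × 483 = 95.2 + 82.64 + 289.8 = 467.64

467.64 points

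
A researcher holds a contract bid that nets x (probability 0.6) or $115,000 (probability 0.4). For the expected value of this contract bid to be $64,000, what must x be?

x = $30,000

0.6·x + 0.4·115000 = 64000
0.6·x = 64000 − 46000 = 18000
x = 18000 / 0.6 = 30000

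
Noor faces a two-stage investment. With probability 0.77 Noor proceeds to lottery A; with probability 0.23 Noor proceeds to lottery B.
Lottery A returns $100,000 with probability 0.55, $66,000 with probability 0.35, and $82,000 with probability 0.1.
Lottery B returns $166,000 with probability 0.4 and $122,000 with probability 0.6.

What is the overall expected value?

$98,559

EV(A) = 0.55 × 100000 + 0.35 × 66000 + 0.1 × 82000 = 55000 + 23100 + 8200 = 86300
EV(B) = 0.4 × 166000 + 0.6 × 122000 = 66400 + 73200 = 139600
Overall = 0.77 × 86300 + 0.23 × 139600 = 66451 + 32108 = 98559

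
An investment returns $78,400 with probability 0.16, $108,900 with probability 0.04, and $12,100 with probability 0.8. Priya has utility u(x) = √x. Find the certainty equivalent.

$21,316

E[u] = 0.16·√78400 + 0.04·√108900 + 0.8·√12100 = 0.16·280 + 0.04·330 + 0.8·110 = 146
CE = (146)² = 21316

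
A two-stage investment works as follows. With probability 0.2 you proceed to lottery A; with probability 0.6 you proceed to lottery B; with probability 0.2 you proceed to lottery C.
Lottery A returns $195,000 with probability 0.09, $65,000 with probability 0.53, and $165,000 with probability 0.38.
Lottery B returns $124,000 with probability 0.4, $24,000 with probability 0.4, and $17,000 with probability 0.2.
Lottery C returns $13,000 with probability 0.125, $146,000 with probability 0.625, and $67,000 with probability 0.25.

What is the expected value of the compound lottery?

EV(A) = 0.09 × 195000 + 0.53 × 65000 + 0.38 × 165000 = 17550 + 34450 + 62700 = 114700
EV(B) = 0.4 × 124000 + 0.4 × 24000 + 0.2 × 17000 = 49600 + 9600 + 3400 = 62600
EV(C) = 0.125 × 13000 + 0.625 × 146000 + 0.25 × 67000 = 1625 + 91250 + 16750 = 109625
Overall = 0.2 × 114700 + 0.6 × 62600 + 0.2 × 109625 = 22940 + 37560 + 21925 = 82425

$82,425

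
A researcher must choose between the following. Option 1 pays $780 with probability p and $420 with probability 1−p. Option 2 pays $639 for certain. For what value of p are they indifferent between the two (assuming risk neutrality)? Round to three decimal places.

p·780 + (1−p)·420 = 639
360p + 420 = 639
p = (639 − 420) / 360

p = 0.608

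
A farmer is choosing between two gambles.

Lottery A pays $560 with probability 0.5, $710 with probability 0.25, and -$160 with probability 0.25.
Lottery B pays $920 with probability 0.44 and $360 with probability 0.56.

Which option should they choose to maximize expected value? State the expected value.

Lottery B ($606.40)

Lottery A = 0.5 × 560 + 0.25 × 710 + 0.25 × (-160) = 280 + 177.5 − 40 = 417.5
Lottery B = 0.44 × 920 + 0.56 × 360 = 404.8 + 201.6 = 606.4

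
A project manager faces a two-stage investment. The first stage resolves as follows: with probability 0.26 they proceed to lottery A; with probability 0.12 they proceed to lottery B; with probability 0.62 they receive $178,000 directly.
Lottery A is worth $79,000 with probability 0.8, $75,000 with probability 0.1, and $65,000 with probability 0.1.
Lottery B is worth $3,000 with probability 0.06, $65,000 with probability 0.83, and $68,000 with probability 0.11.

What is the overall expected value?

$137,825.20

EV(A) = 0.8 × 79000 + 0.1 × 75000 + 0.1 × 65000 = 63200 + 7500 + 6500 = 77200
EV(B) = 0.06 × 3000 + 0.83 × 65000 + 0.11 × 68000 = 180 + 53950 + 7480 = 61610
Branch C: 178000 (certain)
Overall = 0.26 × 77200 + 0.12 × 61610 + 0.62 × 178000 = 20072 + 7393.2 + 110360 = 137825.2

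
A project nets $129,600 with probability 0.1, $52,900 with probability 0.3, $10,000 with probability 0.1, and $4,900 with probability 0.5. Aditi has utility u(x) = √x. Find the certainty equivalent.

$22,500

E[u] = 0.1·√129600 + 0.3·√52900 + 0.1·√10000 + 0.5·√4900 = 0.1·360 + 0.3·230 + 0.1·100 + 0.5·70 = 150
CE = (150)² = 22500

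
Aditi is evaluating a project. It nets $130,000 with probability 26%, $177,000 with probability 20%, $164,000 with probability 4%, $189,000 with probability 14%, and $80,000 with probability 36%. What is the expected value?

EV = 0.26 × 130000 + 0.2 × 177000 + 0.04 × 164000 + 0.14 × 189000 + 0.36 × 80000 = 33800 + 35400 + 6560 + 26460 + 28800 = 131020

$131,020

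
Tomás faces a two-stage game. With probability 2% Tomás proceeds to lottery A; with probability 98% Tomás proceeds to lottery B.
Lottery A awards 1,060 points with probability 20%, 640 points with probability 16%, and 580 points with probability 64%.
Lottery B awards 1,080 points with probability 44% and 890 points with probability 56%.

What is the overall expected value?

EV(A) = 0.2 × 1060 + 0.16 × 640 + 0.64 × 580 = 212 + 102.4 + 371.2 = 685.6
EV(B) = 0.44 × 1080 + 0.56 × 890 = 475.2 + 498.4 = 973.6
Overall = 0.02 × 685.6 + 0.98 × 973.6 = 13.712 + 954.128 = 967.84

967.84 points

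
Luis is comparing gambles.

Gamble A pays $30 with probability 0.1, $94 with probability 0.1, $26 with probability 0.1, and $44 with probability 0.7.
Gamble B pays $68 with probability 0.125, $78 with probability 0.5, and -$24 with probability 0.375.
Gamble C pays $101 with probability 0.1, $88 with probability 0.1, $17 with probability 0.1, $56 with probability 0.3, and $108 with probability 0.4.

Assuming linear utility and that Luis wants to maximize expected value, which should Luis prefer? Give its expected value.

Gamble C ($80.60)

Gamble A = 0.1 × 30 + 0.1 × 94 + 0.1 × 26 + 0.7 × 44 = 3 + 9.4 + 2.6 + 30.8 = 45.8
Gamble B = 0.125 × 68 + 0.5 × 78 + 0.375 × (-24) = 8.5 + 39 − 9 = 38.5
Gamble C = 0.1 × 101 + 0.1 × 88 + 0.1 × 17 + 0.3 × 56 + 0.4 × 108 = 10.1 + 8.8 + 1.7 + 16.8 + 43.2 = 80.6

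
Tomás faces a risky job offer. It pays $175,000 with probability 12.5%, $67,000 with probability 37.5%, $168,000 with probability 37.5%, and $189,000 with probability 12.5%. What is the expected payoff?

$133,625

EV = 0.125 × 175000 + 0.375 × 67000 + 0.375 × 168000 + 0.125 × 189000 = 21875 + 25125 + 63000 + 23625 = 133625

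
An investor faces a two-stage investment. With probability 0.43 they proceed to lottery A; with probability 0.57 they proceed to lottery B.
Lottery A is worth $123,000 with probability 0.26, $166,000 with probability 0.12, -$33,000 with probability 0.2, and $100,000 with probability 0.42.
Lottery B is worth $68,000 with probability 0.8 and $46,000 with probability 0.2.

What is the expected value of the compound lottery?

$73,791

EV(A) = 0.26 × 123000 + 0.12 × 166000 + 0.2 × (-33000) + 0.42 × 100000 = 31980 + 19920 − 6600 + 42000 = 87300
EV(B) = 0.8 × 68000 + 0.2 × 46000 = 54400 + 9200 = 63600
Overall = 0.43 × 87300 + 0.57 × 63600 = 37539 + 36252 = 73791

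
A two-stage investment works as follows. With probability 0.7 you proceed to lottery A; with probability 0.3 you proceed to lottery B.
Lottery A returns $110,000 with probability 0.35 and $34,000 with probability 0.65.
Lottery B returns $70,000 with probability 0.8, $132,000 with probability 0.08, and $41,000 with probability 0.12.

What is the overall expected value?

EV(A) = 0.35 × 110000 + 0.65 × 34000 = 38500 + 22100 = 60600
EV(B) = 0.8 × 70000 + 0.08 × 132000 + 0.12 × 41000 = 56000 + 10560 + 4920 = 71480
Overall = 0.7 × 60600 + 0.3 × 71480 = 42420 + 21444 = 63864

$63,864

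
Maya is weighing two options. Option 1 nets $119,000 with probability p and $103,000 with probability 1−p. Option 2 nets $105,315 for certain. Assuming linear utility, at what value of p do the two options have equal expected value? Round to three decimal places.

p = 0.145

p·119000 + (1−p)·103000 = 105315
16000p + 103000 = 105315
p = (105315 − 103000) / 16000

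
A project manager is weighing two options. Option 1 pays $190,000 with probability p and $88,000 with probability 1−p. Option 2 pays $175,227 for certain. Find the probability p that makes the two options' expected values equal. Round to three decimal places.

p·190000 + (1−p)·88000 = 175227
102000p + 88000 = 175227
p = (175227 − 88000) / 102000

p = 0.855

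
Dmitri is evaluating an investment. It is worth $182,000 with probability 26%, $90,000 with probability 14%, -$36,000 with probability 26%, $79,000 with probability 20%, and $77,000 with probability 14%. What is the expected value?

$77,140

EV = 0.26 × 182000 + 0.14 × 90000 + 0.26 × (-36000) + 0.2 × 79000 + 0.14 × 77000 = 47320 + 12600 − 9360 + 15800 + 10780 = 77140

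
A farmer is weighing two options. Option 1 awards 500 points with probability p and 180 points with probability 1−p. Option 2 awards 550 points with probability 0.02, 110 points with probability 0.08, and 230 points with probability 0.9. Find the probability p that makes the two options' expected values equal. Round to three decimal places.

EV(Option 2) = 0.02 × 550 + 0.08 × 110 + 0.9 × 230 = 11 + 8.8 + 207 = 226.8
p·500 + (1−p)·180 = 226.8
320p + 180 = 226.8
p = (226.8 − 180) / 320

p = 0.146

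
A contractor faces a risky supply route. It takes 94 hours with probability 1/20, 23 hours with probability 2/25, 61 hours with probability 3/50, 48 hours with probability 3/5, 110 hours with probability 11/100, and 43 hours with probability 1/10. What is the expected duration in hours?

EV = 1/20 × 94 + 2/25 × 23 + 3/50 × 61 + 3/5 × 48 + 11/100 × 110 + 1/10 × 43 = 4.7 + 1.84 + 3.66 + 28.8 + 12.1 + 4.3 = 55.4

55.4 hours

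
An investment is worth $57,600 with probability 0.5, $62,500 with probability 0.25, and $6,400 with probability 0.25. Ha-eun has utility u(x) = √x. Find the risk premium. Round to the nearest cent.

E[u] = 0.5·√57600 + 0.25·√62500 + 0.25·√6400 = 0.5·240 + 0.25·250 + 0.25·80 = 202.5
CE = (202.5)² = 41006.25
Risk premium = EV − CE = 46025 − 41006.25 = 5018.75

$5,018.75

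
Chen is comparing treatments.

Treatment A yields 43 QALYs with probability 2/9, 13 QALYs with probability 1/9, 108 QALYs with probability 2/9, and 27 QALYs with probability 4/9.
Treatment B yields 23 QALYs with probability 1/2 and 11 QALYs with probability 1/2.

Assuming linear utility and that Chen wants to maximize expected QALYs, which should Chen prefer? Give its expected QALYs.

Treatment A = 2/9 × 43 + 1/9 × 13 + 2/9 × 108 + 4/9 × 27 = 9.5556 + 1.4444 + 24 + 12 = 47
Treatment B = 1/2 × 23 + 1/2 × 11 = 11.5 + 5.5 = 17

Treatment A (47 QALYs)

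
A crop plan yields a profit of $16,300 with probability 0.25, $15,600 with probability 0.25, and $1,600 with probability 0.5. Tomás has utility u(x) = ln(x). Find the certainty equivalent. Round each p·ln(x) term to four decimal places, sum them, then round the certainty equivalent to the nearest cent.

$5,051.30

E[u] = 0.25·ln(16300) + 0.25·ln(15600) + 0.5·ln(1600) = 2.4247 + 2.4138 + 3.6889 = 8.5274
CE = e^8.5274 ≈ 5051.30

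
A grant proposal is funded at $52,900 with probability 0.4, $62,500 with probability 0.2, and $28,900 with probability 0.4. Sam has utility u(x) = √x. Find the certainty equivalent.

$44,100

E[u] = 0.4·√52900 + 0.2·√62500 + 0.4·√28900 = 0.4·230 + 0.2·250 + 0.4·170 = 210
CE = (210)² = 44100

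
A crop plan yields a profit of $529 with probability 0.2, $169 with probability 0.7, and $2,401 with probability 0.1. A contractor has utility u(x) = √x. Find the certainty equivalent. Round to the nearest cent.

E[u] = 0.2·√529 + 0.7·√169 + 0.1·√2401 = 0.2·23 + 0.7·13 + 0.1·49 = 18.6
CE = (18.6)² = 345.96

$345.96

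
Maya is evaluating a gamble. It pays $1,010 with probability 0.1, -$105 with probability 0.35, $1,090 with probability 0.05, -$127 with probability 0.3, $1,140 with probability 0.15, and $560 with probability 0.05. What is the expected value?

EV = 0.1 × 1010 + 0.35 × (-105) + 0.05 × 1090 + 0.3 × (-127) + 0.15 × 1140 + 0.05 × 560 = 101 − 36.75 + 54.5 − 38.1 + 171 + 28 = 279.65

$279.65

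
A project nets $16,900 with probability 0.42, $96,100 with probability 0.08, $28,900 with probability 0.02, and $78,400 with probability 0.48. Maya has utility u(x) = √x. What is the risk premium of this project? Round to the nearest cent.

E[u] = 0.42·√16900 + 0.08·√96100 + 0.02·√28900 + 0.48·√78400 = 0.42·130 + 0.08·310 + 0.02·170 + 0.48·280 = 217.2
CE = (217.2)² = 47175.84
Risk premium = EV − CE = 52996 − 47175.84 = 5820.16

$5,820.16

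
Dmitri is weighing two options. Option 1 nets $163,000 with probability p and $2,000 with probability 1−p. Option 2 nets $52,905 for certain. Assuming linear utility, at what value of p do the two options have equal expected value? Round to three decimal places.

p = 0.316

p·163000 + (1−p)·2000 = 52905
161000p + 2000 = 52905
p = (52905 − 2000) / 161000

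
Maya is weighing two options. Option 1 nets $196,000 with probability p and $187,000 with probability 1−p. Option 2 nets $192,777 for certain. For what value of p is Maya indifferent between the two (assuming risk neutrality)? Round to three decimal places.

p = 0.642

p·196000 + (1−p)·187000 = 192777
9000p + 187000 = 192777
p = (192777 − 187000) / 9000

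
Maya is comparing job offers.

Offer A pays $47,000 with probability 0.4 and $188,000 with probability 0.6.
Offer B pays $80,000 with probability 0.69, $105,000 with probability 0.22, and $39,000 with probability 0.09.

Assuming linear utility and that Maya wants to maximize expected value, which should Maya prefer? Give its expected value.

Offer A = 0.4 × 47000 + 0.6 × 188000 = 18800 + 112800 = 131600
Offer B = 0.69 × 80000 + 0.22 × 105000 + 0.09 × 39000 = 55200 + 23100 + 3510 = 81810

Offer A ($131,600)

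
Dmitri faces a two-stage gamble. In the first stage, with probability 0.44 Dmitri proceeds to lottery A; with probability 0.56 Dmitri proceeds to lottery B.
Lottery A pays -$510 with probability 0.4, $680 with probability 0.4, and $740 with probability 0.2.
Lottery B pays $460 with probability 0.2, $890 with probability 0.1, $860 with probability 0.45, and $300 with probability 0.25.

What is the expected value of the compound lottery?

$455.12

EV(A) = 0.4 × (-510) + 0.4 × 680 + 0.2 × 740 = -204 + 272 + 148 = 216
EV(B) = 0.2 × 460 + 0.1 × 890 + 0.45 × 860 + 0.25 × 300 = 92 + 89 + 387 + 75 = 643
Overall = 0.44 × 216 + 0.56 × 643 = 95.04 + 360.08 = 455.12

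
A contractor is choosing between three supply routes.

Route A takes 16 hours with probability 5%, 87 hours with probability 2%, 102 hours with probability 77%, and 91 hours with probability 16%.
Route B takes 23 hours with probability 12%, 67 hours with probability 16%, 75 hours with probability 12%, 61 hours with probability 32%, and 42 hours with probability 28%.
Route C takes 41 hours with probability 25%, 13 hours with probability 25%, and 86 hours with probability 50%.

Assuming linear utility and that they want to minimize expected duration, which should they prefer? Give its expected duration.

Route B (53.76 hours)

Route A = 0.05 × 16 + 0.02 × 87 + 0.77 × 102 + 0.16 × 91 = 0.8 + 1.74 + 78.54 + 14.56 = 95.64
Route B = 0.12 × 23 + 0.16 × 67 + 0.12 × 75 + 0.32 × 61 + 0.28 × 42 = 2.76 + 10.72 + 9 + 19.52 + 11.76 = 53.76
Route C = 0.25 × 41 + 0.25 × 13 + 0.5 × 86 = 10.25 + 3.25 + 43 = 56.5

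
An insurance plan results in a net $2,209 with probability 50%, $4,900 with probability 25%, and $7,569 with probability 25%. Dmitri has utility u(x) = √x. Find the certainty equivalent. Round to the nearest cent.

$3,937.56

E[u] = 0.5·√2209 + 0.25·√4900 + 0.25·√7569 = 0.5·47 + 0.25·70 + 0.25·87 = 62.75
CE = (62.75)² = 3937.5625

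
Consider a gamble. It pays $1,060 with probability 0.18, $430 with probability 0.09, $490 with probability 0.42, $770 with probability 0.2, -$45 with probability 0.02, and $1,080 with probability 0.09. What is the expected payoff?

$685.60

EV = 0.18 × 1060 + 0.09 × 430 + 0.42 × 490 + 0.2 × 770 + 0.02 × (-45) + 0.09 × 1080 = 190.8 + 38.7 + 205.8 + 154 − 0.9 + 97.2 = 685.6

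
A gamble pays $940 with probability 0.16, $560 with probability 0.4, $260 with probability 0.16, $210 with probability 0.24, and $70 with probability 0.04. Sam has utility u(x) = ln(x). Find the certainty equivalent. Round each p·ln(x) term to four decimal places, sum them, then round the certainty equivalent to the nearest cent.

$391.27

E[u] = 0.16·ln(940) + 0.4·ln(560) + 0.16·ln(260) + 0.24·ln(210) + 0.04·ln(70) = 1.0953 + 2.5312 + 0.8897 + 1.2833 + 0.1699 = 5.9694
CE = e^5.9694 ≈ 391.27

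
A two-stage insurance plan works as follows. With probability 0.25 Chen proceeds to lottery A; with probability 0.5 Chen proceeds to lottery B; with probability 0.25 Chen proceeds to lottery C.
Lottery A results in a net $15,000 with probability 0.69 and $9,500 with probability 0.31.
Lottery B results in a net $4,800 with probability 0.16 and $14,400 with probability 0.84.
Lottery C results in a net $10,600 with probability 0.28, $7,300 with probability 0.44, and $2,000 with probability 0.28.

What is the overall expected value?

EV(A) = 0.69 × 15000 + 0.31 × 9500 = 10350 + 2945 = 13295
EV(B) = 0.16 × 4800 + 0.84 × 14400 = 768 + 12096 = 12864
EV(C) = 0.28 × 10600 + 0.44 × 7300 + 0.28 × 2000 = 2968 + 3212 + 560 = 6740
Overall = 0.25 × 13295 + 0.5 × 12864 + 0.25 × 6740 = 3323.75 + 6432 + 1685 = 11440.75

$11,440.75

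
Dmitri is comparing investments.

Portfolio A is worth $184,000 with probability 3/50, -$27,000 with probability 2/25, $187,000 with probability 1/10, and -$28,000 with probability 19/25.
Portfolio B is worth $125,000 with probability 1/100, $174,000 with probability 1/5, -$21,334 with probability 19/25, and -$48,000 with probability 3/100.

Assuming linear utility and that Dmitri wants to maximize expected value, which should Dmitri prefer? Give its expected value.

Portfolio A = 3/50 × 184000 + 2/25 × (-27000) + 1/10 × 187000 + 19/25 × (-28000) = 11040 − 2160 + 18700 − 21280 = 6300
Portfolio B = 1/100 × 125000 + 1/5 × 174000 + 19/25 × (-21334) + 3/100 × (-48000) = 1250 + 34800 − 16213.84 − 1440 = 18396.16

Portfolio B ($18,396.16)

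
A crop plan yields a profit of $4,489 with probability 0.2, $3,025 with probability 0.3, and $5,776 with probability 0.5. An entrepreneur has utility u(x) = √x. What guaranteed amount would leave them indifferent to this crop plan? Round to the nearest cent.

E[u] = 0.2·√4489 + 0.3·√3025 + 0.5·√5776 = 0.2·67 + 0.3·55 + 0.5·76 = 67.9
CE = (67.9)² = 4610.41

$4,610.41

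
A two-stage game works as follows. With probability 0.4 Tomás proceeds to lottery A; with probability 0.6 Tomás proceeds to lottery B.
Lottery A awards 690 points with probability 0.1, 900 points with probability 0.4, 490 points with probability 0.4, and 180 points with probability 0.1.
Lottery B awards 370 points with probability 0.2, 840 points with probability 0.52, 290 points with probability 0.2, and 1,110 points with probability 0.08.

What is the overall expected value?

EV(A) = 0.1 × 690 + 0.4 × 900 + 0.4 × 490 + 0.1 × 180 = 69 + 360 + 196 + 18 = 643
EV(B) = 0.2 × 370 + 0.52 × 840 + 0.2 × 290 + 0.08 × 1110 = 74 + 436.8 + 58 + 88.8 = 657.6
Overall = 0.4 × 643 + 0.6 × 657.6 = 257.2 + 394.56 = 651.76

651.76 points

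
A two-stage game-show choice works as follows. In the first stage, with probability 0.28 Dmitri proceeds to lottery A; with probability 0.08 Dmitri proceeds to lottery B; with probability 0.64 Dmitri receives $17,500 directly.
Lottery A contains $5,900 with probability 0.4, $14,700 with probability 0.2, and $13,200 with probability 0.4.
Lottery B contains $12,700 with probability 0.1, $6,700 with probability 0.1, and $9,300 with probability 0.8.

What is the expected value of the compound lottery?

$14,912.80

EV(A) = 0.4 × 5900 + 0.2 × 14700 + 0.4 × 13200 = 2360 + 2940 + 5280 = 10580
EV(B) = 0.1 × 12700 + 0.1 × 6700 + 0.8 × 9300 = 1270 + 670 + 7440 = 9380
Branch C: 17500 (certain)
Overall = 0.28 × 10580 + 0.08 × 9380 + 0.64 × 17500 = 2962.4 + 750.4 + 11200 = 14912.8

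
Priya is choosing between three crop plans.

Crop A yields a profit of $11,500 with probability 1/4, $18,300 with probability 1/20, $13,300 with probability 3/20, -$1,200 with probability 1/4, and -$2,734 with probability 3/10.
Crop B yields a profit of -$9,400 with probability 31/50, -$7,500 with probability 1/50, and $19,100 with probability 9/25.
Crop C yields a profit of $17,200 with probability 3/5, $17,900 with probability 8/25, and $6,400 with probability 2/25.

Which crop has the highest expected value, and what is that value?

Crop A = 1/4 × 11500 + 1/20 × 18300 + 3/20 × 13300 + 1/4 × (-1200) + 3/10 × (-2734) = 2875 + 915 + 1995 − 300 − 820.2 = 4664.8
Crop B = 31/50 × (-9400) + 1/50 × (-7500) + 9/25 × 19100 = -5828 − 150 + 6876 = 898
Crop C = 3/5 × 17200 + 8/25 × 17900 + 2/25 × 6400 = 10320 + 5728 + 512 = 16560

Crop C ($16,560)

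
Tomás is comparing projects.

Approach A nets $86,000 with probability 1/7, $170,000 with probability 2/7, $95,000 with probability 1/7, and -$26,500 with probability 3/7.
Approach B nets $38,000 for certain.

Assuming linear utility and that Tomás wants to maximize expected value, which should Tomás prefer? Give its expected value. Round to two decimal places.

Approach A ($63,071.43)

Approach A = 1/7 × 86000 + 2/7 × 170000 + 1/7 × 95000 + 3/7 × (-26500) = 12285.7143 + 48571.4286 + 13571.4286 − 11357.1429 = 63071.4286
Approach B: 38000 (certain)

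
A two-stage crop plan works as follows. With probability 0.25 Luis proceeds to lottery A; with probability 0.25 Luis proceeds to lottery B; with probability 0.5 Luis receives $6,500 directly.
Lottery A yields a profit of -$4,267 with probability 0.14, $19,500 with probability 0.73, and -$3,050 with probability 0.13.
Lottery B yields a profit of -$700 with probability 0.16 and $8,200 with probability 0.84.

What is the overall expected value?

EV(A) = 0.14 × (-4267) + 0.73 × 19500 + 0.13 × (-3050) = -597.38 + 14235 − 396.5 = 13241.12
EV(B) = 0.16 × (-700) + 0.84 × 8200 = -112 + 6888 = 6776
Branch C: 6500 (certain)
Overall = 0.25 × 13241.12 + 0.25 × 6776 + 0.5 × 6500 = 3310.28 + 1694 + 3250 = 8254.28

$8,254.28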